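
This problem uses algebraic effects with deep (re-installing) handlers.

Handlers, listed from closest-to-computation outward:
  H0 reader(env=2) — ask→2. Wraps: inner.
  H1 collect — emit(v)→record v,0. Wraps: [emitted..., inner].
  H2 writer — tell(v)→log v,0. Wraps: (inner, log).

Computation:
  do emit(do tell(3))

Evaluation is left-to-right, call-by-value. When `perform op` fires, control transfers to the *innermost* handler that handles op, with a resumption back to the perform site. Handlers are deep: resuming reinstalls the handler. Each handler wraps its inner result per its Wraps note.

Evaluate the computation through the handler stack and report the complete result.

Evaluation trace:
tell(3) @ H2 ⇒ log+=3
emit(0) @ H1 ⇒ out+=0
H0 returns 0
H1 returns [0, 0]
H2 returns ([0, 0], (3))
= ([0, 0], (3))

Answer: ([0, 0], (3))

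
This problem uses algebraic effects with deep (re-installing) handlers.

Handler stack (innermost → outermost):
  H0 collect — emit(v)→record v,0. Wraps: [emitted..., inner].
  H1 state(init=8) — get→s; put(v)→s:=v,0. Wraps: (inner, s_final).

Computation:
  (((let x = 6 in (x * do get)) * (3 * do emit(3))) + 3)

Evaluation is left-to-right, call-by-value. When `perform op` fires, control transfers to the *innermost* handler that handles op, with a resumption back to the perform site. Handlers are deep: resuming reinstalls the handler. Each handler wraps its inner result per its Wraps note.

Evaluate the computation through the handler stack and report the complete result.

Answer: ([3, 3], 8)

Working:
get @ H1 ⇒ 8
emit(3) @ H0 ⇒ out+=3
H0 returns [3, 3]
H1 returns ([3, 3], 8)
= ([3, 3], 8)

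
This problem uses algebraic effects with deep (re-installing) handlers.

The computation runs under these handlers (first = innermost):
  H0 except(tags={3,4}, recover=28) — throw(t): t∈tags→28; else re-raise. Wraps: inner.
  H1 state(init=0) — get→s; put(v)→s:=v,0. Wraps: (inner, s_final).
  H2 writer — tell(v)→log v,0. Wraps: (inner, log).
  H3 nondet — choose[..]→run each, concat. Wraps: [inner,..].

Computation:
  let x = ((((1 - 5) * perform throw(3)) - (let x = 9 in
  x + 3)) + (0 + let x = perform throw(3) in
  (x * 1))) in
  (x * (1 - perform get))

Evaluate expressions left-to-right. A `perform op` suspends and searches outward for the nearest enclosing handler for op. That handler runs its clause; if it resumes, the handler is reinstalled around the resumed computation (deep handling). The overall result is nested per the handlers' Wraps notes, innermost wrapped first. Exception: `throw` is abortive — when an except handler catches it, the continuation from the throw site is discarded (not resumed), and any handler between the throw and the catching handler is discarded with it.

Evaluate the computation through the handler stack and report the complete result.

Step-by-step:
throw(3) @ H0 caught ⇒ 28
H1 returns (28, 0)
H2 returns ((28, 0), ())
H3 returns [((28, 0), ())]
= [((28, 0), ())]

Answer: [((28, 0), ())]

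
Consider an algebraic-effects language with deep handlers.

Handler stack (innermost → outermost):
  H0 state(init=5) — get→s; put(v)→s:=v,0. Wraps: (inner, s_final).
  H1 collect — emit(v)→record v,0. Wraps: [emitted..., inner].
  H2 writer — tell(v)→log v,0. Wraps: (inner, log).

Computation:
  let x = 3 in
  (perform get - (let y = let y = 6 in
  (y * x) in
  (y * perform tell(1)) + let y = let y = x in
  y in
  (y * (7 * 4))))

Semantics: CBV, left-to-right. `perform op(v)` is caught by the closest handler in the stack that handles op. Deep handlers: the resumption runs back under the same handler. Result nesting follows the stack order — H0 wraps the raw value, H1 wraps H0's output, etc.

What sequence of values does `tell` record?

Evaluation trace:
get @ H0 ⇒ 5
tell(1) @ H2 ⇒ log+=1
H0 returns (-79, 5)
H1 returns [(-79, 5)]
H2 returns ([(-79, 5)], (1))
= ([(-79, 5)], (1))

Answer: (1)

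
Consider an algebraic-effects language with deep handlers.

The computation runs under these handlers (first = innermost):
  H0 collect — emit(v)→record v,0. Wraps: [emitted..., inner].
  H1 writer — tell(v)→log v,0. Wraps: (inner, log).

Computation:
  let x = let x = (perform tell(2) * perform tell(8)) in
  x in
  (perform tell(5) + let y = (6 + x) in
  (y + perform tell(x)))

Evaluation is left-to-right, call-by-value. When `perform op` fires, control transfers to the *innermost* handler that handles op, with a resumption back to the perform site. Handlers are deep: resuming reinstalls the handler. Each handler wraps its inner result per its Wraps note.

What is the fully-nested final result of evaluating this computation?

Answer: ([6], (2, 8, 5, 0))

Evaluation trace:
tell(2) @ H1 ⇒ log+=2
tell(8) @ H1 ⇒ log+=8
tell(5) @ H1 ⇒ log+=5
tell(0) @ H1 ⇒ log+=0
H0 returns [6]
H1 returns ([6], (2, 8, 5, 0))
= ([6], (2, 8, 5, 0))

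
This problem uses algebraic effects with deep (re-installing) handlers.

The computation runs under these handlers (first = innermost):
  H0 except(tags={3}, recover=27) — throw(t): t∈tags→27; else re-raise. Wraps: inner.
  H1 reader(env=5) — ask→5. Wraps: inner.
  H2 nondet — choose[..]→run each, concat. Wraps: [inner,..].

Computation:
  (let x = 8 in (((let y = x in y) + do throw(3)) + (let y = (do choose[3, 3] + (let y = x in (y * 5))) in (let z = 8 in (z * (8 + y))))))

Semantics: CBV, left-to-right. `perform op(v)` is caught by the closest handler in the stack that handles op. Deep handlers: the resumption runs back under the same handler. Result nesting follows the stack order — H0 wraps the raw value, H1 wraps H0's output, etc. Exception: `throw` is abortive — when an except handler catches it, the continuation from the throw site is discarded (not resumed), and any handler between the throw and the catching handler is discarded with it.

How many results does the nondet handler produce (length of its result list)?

Step-by-step:
throw(3) @ H0 caught ⇒ 27
H1 returns 27
H2 returns [27]
= [27]

Answer: 1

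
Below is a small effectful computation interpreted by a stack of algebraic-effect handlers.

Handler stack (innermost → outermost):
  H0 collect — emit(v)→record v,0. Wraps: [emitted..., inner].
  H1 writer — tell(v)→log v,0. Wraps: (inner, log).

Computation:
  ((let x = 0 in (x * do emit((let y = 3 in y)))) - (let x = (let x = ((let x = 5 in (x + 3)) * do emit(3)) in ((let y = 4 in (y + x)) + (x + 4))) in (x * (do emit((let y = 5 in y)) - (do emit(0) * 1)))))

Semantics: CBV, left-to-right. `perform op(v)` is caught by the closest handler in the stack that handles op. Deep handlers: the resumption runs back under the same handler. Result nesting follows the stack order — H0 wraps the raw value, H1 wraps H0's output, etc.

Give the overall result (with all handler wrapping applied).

Step-by-step:
emit(3) @ H0 ⇒ out+=3
emit(3) @ H0 ⇒ out+=3
emit(5) @ H0 ⇒ out+=5
emit(0) @ H0 ⇒ out+=0
H0 returns [3, 3, 5, 0, 0]
H1 returns ([3, 3, 5, 0, 0], ())
= ([3, 3, 5, 0, 0], ())

Answer: ([3, 3, 5, 0, 0], ())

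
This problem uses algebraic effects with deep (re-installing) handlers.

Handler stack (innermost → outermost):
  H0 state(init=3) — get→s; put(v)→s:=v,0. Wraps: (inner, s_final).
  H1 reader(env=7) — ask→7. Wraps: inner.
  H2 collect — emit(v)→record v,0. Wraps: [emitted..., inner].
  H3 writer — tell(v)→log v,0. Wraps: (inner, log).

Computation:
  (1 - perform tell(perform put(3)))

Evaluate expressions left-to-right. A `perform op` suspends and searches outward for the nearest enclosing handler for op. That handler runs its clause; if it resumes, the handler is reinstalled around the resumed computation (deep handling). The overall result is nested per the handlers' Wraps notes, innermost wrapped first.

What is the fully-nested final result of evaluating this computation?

Working:
put(3) @ H0 ⇒ s:=3
tell(0) @ H3 ⇒ log+=0
H0 returns (1, 3)
H1 returns (1, 3)
H2 returns [(1, 3)]
H3 returns ([(1, 3)], (0))
= ([(1, 3)], (0))

Answer: ([(1, 3)], (0))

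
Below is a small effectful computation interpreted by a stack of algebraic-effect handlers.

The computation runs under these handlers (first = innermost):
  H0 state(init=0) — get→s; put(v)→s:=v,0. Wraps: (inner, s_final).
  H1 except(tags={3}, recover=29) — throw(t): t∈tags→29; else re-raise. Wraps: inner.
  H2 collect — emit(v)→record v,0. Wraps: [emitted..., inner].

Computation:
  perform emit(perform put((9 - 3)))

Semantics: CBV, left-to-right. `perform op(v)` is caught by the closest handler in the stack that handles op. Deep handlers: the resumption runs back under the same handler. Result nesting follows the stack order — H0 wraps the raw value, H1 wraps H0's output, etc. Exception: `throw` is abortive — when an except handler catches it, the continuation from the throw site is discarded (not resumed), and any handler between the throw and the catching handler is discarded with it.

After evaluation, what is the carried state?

Answer: 6

Step-by-step:
put(6) @ H0 ⇒ s:=6
emit(0) @ H2 ⇒ out+=0
H0 returns (0, 6)
H1 returns (0, 6)
H2 returns [0, (0, 6)]
= [0, (0, 6)]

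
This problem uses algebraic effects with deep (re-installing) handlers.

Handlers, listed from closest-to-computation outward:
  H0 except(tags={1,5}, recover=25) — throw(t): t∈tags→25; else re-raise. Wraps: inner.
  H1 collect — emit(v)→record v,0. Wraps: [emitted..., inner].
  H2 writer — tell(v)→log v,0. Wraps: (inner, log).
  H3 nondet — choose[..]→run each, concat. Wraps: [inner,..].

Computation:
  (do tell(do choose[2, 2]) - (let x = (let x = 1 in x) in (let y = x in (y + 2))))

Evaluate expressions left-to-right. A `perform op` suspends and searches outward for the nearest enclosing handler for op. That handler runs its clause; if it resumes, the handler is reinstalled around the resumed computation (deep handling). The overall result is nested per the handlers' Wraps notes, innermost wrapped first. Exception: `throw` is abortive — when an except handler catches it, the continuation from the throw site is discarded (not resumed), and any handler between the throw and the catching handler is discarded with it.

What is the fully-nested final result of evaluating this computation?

Working:
choose[2, 2] @ H3
  branch[0] choose=2:
    tell(2) @ H2 ⇒ log+=2
    H0 returns -3
    H1 returns [-3]
    H2 returns ([-3], (2))
    H3 returns [([-3], (2))]
  branch[1] choose=2:
    tell(2) @ H2 ⇒ log+=2
    H0 returns -3
    H1 returns [-3]
    H2 returns ([-3], (2))
    H3 returns [([-3], (2))]
= [([-3], (2)), ([-3], (2))]

Answer: [([-3], (2)), ([-3], (2))]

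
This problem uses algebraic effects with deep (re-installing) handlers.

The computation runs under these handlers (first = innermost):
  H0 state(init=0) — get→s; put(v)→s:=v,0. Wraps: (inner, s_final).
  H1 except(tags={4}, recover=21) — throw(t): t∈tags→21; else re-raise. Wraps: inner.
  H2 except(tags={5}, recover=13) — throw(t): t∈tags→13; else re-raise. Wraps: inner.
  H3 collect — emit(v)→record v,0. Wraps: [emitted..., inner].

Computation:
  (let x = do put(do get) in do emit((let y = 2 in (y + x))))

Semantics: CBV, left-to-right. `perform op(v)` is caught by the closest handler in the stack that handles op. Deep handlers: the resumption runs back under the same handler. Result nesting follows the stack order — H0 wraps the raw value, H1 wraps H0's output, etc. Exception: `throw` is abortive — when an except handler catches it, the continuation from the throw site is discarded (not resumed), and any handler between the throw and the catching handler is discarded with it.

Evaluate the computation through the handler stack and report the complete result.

Evaluation trace:
get @ H0 ⇒ 0
put(0) @ H0 ⇒ s:=0
emit(2) @ H3 ⇒ out+=2
H0 returns (0, 0)
H1 returns (0, 0)
H2 returns (0, 0)
H3 returns [2, (0, 0)]
= [2, (0, 0)]

Answer: [2, (0, 0)]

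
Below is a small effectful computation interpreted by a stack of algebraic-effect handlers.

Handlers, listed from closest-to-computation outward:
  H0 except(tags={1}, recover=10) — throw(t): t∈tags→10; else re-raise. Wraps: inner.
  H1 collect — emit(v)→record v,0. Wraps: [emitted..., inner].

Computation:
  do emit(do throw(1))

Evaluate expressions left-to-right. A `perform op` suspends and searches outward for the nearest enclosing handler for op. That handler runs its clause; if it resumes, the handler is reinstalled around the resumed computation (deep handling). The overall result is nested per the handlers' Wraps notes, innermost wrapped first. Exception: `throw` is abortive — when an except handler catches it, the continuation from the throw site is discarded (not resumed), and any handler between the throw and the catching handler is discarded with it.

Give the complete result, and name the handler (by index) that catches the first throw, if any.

Working:
throw(1) @ H0 caught ⇒ 10
H1 returns [10]
= [10]

Answer: [10] ; first throw caught by: H0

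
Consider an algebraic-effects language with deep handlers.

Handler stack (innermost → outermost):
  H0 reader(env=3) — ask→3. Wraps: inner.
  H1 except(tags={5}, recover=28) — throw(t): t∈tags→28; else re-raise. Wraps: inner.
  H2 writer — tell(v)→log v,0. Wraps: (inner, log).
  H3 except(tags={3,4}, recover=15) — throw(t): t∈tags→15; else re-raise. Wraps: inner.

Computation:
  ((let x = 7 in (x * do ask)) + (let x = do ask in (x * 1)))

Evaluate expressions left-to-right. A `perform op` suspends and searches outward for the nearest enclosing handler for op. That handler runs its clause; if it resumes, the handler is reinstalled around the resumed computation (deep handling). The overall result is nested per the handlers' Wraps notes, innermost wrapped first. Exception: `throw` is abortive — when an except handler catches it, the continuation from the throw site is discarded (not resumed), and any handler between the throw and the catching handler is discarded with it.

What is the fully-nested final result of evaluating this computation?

Answer: (24, ())

Working:
ask @ H0 ⇒ 3
ask @ H0 ⇒ 3
H0 returns 24
H1 returns 24
H2 returns (24, ())
H3 returns (24, ())
= (24, ())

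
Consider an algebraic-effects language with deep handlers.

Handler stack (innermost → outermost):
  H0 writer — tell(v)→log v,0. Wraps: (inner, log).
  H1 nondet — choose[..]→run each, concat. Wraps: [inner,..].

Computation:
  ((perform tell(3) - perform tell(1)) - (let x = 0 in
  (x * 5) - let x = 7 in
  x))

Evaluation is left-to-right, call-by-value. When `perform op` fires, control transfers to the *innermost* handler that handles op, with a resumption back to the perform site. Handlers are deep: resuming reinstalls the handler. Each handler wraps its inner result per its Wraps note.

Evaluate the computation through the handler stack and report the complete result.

Answer: [(7, (3, 1))]

Step-by-step:
tell(3) @ H0 ⇒ log+=3
tell(1) @ H0 ⇒ log+=1
H0 returns (7, (3, 1))
H1 returns [(7, (3, 1))]
= [(7, (3, 1))]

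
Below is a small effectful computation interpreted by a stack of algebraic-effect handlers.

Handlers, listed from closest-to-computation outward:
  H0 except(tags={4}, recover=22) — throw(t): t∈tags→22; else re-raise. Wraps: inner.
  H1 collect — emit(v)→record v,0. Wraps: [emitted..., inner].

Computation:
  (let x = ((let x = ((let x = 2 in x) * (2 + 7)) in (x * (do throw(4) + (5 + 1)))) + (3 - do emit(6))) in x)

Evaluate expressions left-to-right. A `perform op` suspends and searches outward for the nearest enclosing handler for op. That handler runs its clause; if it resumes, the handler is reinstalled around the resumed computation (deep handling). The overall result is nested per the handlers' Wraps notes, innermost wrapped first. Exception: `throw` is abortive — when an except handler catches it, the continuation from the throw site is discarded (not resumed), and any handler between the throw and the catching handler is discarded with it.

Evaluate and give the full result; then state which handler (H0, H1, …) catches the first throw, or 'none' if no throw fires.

Evaluation trace:
throw(4) @ H0 caught ⇒ 22
H1 returns [22]
= [22]

Answer: [22] ; first throw caught by: H0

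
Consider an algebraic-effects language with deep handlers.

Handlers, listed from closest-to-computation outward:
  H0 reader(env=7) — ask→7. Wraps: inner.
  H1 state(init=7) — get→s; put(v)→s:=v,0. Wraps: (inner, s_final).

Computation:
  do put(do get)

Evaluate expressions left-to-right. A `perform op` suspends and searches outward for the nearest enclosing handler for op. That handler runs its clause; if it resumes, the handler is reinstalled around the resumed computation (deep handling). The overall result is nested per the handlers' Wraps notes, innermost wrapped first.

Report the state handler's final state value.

Answer: 7

Working:
get @ H1 ⇒ 7
put(7) @ H1 ⇒ s:=7
H0 returns 0
H1 returns (0, 7)
= (0, 7)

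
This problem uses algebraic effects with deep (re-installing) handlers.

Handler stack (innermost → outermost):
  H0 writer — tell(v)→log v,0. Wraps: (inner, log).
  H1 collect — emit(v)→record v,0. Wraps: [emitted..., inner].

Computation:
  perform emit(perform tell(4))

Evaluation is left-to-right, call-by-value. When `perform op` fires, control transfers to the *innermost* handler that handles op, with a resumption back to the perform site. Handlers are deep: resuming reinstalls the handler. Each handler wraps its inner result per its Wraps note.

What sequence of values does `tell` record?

Step-by-step:
tell(4) @ H0 ⇒ log+=4
emit(0) @ H1 ⇒ out+=0
H0 returns (0, (4))
H1 returns [0, (0, (4))]
= [0, (0, (4))]

Answer: (4)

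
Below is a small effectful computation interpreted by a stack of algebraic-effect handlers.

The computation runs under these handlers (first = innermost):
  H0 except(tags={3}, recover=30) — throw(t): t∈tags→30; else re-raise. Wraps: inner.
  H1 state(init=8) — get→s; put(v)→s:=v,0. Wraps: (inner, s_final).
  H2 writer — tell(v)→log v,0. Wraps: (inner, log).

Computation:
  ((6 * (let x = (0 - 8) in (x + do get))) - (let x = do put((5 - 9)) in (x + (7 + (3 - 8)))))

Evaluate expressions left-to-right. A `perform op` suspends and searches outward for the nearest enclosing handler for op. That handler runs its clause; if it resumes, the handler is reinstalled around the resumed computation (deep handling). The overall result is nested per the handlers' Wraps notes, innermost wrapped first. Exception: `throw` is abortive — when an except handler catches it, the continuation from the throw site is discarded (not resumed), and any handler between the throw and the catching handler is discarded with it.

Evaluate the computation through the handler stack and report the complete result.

Working:
get @ H1 ⇒ 8
put(-4) @ H1 ⇒ s:=-4
H0 returns -2
H1 returns (-2, -4)
H2 returns ((-2, -4), ())
= ((-2, -4), ())

Answer: ((-2, -4), ())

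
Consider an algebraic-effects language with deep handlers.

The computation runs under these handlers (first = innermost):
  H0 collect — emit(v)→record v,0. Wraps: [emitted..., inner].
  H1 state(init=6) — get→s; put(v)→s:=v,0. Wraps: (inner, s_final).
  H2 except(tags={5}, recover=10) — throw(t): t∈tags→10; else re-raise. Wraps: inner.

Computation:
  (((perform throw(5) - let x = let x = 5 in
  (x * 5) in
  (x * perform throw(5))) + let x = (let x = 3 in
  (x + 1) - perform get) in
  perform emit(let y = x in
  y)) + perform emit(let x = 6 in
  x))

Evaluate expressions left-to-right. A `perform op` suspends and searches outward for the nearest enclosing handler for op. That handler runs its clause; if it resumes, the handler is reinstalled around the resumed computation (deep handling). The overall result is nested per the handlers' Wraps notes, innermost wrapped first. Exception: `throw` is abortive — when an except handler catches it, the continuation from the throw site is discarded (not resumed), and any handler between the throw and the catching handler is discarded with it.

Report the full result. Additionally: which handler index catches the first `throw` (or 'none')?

Answer: 10 ; first throw caught by: H2

Working:
throw(5) @ H2 caught ⇒ 10
= 10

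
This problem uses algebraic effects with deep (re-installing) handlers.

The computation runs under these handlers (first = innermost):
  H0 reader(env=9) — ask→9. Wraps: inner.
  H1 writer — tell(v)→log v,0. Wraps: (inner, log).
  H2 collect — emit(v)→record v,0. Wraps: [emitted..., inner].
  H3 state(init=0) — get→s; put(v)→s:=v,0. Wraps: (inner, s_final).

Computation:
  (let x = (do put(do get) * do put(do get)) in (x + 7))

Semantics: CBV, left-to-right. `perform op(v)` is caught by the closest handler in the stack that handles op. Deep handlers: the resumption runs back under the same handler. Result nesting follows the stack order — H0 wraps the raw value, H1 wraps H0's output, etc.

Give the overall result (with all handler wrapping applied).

Evaluation trace:
get @ H3 ⇒ 0
put(0) @ H3 ⇒ s:=0
get @ H3 ⇒ 0
put(0) @ H3 ⇒ s:=0
H0 returns 7
H1 returns (7, ())
H2 returns [(7, ())]
H3 returns ([(7, ())], 0)
= ([(7, ())], 0)

Answer: ([(7, ())], 0)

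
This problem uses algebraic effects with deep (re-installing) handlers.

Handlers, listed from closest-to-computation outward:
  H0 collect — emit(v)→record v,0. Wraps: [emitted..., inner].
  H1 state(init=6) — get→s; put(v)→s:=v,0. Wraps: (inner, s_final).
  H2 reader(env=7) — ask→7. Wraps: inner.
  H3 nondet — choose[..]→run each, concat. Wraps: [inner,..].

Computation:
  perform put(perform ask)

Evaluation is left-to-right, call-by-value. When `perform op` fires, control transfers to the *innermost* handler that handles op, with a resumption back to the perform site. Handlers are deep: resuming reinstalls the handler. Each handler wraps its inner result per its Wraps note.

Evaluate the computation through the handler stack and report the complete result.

Answer: [([0], 7)]

Step-by-step:
ask @ H2 ⇒ 7
put(7) @ H1 ⇒ s:=7
H0 returns [0]
H1 returns ([0], 7)
H2 returns ([0], 7)
H3 returns [([0], 7)]
= [([0], 7)]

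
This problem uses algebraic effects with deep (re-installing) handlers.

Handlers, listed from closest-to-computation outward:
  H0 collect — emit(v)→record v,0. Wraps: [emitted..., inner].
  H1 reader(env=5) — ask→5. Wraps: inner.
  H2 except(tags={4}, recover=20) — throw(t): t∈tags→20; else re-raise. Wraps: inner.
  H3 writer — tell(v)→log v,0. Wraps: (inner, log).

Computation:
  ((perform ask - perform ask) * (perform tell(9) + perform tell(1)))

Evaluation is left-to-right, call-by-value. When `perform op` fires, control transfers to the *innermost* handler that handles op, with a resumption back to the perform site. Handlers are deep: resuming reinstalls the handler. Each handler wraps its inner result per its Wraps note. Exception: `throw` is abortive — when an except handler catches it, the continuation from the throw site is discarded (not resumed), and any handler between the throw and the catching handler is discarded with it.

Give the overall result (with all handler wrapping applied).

Step-by-step:
ask @ H1 ⇒ 5
ask @ H1 ⇒ 5
tell(9) @ H3 ⇒ log+=9
tell(1) @ H3 ⇒ log+=1
H0 returns [0]
H1 returns [0]
H2 returns [0]
H3 returns ([0], (9, 1))
= ([0], (9, 1))

Answer: ([0], (9, 1))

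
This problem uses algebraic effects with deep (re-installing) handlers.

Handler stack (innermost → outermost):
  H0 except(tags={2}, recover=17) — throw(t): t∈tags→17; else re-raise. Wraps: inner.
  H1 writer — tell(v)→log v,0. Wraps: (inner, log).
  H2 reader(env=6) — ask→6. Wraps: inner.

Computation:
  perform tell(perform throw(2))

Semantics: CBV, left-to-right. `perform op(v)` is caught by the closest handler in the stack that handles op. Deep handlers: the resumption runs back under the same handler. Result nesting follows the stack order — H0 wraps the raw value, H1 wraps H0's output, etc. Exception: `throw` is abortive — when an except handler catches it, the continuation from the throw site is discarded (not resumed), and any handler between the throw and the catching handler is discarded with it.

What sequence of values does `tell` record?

Answer: ()

Step-by-step:
throw(2) @ H0 caught ⇒ 17
H1 returns (17, ())
H2 returns (17, ())
= (17, ())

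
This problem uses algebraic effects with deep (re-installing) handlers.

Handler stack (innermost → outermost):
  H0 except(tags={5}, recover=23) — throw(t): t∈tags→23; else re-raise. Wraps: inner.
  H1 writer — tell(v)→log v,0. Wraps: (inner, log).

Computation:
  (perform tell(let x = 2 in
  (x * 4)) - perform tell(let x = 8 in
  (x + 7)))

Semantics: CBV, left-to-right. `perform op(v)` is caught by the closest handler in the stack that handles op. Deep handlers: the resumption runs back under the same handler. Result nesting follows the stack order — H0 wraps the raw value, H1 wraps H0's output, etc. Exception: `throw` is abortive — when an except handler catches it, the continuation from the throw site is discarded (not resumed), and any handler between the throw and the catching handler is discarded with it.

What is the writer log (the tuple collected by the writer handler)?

Answer: (8, 15)

Step-by-step:
tell(8) @ H1 ⇒ log+=8
tell(15) @ H1 ⇒ log+=15
H0 returns 0
H1 returns (0, (8, 15))
= (0, (8, 15))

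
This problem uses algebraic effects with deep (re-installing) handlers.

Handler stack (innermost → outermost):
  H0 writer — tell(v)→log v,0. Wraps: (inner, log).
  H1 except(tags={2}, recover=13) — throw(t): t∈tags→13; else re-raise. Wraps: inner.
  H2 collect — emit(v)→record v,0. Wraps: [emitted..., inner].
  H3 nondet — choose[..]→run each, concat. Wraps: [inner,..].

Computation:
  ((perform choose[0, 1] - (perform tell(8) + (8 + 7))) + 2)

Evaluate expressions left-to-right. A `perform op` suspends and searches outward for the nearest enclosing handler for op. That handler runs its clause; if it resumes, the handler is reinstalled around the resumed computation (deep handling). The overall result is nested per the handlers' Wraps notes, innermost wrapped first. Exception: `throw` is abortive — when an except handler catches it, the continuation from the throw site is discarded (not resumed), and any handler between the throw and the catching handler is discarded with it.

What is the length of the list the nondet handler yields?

Working:
choose[0, 1] @ H3
  branch[0] choose=0:
    tell(8) @ H0 ⇒ log+=8
    H0 returns (-13, (8))
    H1 returns (-13, (8))
    H2 returns [(-13, (8))]
    H3 returns [[(-13, (8))]]
  branch[1] choose=1:
    tell(8) @ H0 ⇒ log+=8
    H0 returns (-12, (8))
    H1 returns (-12, (8))
    H2 returns [(-12, (8))]
    H3 returns [[(-12, (8))]]
= [[(-13, (8))], [(-12, (8))]]

Answer: 2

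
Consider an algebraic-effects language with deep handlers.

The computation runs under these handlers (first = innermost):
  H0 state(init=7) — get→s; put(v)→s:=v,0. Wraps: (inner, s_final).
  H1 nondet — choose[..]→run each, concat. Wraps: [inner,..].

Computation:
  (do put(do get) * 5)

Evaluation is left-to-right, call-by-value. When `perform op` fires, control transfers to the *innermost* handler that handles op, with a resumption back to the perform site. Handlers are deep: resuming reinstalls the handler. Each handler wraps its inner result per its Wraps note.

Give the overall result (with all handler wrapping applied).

Answer: [(0, 7)]

Step-by-step:
get @ H0 ⇒ 7
put(7) @ H0 ⇒ s:=7
H0 returns (0, 7)
H1 returns [(0, 7)]
= [(0, 7)]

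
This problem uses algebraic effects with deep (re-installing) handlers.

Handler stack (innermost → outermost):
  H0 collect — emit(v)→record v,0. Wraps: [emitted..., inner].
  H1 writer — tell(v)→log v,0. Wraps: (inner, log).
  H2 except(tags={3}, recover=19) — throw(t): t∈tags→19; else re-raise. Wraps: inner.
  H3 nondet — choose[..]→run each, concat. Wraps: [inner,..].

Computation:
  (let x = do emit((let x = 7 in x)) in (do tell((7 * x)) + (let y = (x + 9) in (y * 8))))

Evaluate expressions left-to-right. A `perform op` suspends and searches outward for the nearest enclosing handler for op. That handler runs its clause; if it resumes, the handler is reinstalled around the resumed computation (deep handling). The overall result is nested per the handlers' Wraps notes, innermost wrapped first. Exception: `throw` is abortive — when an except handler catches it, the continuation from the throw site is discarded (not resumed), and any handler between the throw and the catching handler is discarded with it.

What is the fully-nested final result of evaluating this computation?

Answer: [([7, 72], (0))]

Step-by-step:
emit(7) @ H0 ⇒ out+=7
tell(0) @ H1 ⇒ log+=0
H0 returns [7, 72]
H1 returns ([7, 72], (0))
H2 returns ([7, 72], (0))
H3 returns [([7, 72], (0))]
= [([7, 72], (0))]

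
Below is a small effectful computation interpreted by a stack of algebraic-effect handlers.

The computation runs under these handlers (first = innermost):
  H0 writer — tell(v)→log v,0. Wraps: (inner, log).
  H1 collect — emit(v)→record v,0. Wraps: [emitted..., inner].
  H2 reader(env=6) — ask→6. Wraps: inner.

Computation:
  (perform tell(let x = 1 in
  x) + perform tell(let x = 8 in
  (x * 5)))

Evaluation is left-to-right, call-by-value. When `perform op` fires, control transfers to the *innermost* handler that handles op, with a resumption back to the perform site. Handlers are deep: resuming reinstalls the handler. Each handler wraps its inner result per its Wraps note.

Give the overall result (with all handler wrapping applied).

Answer: [(0, (1, 40))]

Evaluation trace:
tell(1) @ H0 ⇒ log+=1
tell(40) @ H0 ⇒ log+=40
H0 returns (0, (1, 40))
H1 returns [(0, (1, 40))]
H2 returns [(0, (1, 40))]
= [(0, (1, 40))]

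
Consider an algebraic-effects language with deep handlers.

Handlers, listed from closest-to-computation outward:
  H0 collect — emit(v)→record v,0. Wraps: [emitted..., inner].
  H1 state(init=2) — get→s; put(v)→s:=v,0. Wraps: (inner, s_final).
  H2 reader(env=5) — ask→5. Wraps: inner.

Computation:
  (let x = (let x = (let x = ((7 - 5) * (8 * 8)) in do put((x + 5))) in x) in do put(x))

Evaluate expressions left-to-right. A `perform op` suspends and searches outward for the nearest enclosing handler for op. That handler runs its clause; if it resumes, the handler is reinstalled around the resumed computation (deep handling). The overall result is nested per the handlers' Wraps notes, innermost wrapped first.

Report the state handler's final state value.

Working:
put(133) @ H1 ⇒ s:=133
put(0) @ H1 ⇒ s:=0
H0 returns [0]
H1 returns ([0], 0)
H2 returns ([0], 0)
= ([0], 0)

Answer: 0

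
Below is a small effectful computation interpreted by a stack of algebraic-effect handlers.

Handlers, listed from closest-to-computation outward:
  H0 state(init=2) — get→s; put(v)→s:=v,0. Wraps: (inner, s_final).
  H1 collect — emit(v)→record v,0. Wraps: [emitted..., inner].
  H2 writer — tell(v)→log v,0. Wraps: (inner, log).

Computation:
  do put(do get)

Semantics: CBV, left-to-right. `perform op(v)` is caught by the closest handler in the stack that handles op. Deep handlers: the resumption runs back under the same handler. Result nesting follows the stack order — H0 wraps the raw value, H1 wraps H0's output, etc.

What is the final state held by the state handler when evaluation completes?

Answer: 2

Step-by-step:
get @ H0 ⇒ 2
put(2) @ H0 ⇒ s:=2
H0 returns (0, 2)
H1 returns [(0, 2)]
H2 returns ([(0, 2)], ())
= ([(0, 2)], ())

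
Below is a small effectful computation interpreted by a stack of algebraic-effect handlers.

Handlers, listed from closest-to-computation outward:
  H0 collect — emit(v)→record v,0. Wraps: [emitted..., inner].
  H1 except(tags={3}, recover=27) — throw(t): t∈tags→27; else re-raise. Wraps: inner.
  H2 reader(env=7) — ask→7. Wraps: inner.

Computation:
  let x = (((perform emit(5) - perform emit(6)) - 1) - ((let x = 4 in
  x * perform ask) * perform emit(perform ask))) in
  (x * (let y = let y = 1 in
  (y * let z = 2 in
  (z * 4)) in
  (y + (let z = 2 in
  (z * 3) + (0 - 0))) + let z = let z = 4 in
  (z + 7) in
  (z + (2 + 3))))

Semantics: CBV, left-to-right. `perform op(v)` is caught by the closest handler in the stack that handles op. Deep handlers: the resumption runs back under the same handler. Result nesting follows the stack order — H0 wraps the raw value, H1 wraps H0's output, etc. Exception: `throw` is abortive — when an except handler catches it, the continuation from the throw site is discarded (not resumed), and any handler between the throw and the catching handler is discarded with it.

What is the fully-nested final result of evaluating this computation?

Answer: [5, 6, 7, -30]

Evaluation trace:
emit(5) @ H0 ⇒ out+=5
emit(6) @ H0 ⇒ out+=6
ask @ H2 ⇒ 7
ask @ H2 ⇒ 7
emit(7) @ H0 ⇒ out+=7
H0 returns [5, 6, 7, -30]
H1 returns [5, 6, 7, -30]
H2 returns [5, 6, 7, -30]
= [5, 6, 7, -30]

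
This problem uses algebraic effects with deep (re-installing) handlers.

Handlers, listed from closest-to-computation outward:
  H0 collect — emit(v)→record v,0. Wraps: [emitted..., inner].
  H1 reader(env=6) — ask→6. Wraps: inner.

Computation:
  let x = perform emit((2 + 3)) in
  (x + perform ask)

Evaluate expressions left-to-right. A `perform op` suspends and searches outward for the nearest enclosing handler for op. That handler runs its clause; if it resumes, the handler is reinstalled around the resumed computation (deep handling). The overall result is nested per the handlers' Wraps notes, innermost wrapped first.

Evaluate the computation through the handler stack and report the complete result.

Working:
emit(5) @ H0 ⇒ out+=5
ask @ H1 ⇒ 6
H0 returns [5, 6]
H1 returns [5, 6]
= [5, 6]

Answer: [5, 6]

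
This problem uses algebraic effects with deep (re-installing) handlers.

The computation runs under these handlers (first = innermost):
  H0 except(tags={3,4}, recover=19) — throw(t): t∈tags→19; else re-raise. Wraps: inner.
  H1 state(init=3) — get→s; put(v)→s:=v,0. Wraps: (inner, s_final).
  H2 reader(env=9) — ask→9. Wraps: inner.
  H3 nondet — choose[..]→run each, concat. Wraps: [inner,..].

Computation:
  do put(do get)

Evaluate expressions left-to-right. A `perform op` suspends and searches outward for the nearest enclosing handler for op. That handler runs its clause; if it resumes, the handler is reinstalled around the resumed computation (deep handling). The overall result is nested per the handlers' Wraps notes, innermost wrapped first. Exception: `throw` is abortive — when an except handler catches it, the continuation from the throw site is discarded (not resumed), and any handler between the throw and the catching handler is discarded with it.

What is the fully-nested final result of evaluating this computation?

Answer: [(0, 3)]

Working:
get @ H1 ⇒ 3
put(3) @ H1 ⇒ s:=3
H0 returns 0
H1 returns (0, 3)
H2 returns (0, 3)
H3 returns [(0, 3)]
= [(0, 3)]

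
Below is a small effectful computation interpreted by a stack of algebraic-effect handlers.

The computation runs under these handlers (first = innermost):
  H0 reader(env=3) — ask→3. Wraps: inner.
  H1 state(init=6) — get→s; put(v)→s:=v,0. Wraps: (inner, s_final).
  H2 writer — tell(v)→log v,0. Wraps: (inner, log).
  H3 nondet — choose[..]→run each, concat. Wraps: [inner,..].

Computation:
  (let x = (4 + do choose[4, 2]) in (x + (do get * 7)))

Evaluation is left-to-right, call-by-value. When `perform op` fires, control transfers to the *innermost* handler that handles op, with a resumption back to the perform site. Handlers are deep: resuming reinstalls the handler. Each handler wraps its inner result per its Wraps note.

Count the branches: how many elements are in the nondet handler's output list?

Answer: 2

Step-by-step:
choose[4, 2] @ H3
  branch[0] choose=4:
    get @ H1 ⇒ 6
    H0 returns 50
    H1 returns (50, 6)
    H2 returns ((50, 6), ())
    H3 returns [((50, 6), ())]
  branch[1] choose=2:
    get @ H1 ⇒ 6
    H0 returns 48
    H1 returns (48, 6)
    H2 returns ((48, 6), ())
    H3 returns [((48, 6), ())]
= [((50, 6), ()), ((48, 6), ())]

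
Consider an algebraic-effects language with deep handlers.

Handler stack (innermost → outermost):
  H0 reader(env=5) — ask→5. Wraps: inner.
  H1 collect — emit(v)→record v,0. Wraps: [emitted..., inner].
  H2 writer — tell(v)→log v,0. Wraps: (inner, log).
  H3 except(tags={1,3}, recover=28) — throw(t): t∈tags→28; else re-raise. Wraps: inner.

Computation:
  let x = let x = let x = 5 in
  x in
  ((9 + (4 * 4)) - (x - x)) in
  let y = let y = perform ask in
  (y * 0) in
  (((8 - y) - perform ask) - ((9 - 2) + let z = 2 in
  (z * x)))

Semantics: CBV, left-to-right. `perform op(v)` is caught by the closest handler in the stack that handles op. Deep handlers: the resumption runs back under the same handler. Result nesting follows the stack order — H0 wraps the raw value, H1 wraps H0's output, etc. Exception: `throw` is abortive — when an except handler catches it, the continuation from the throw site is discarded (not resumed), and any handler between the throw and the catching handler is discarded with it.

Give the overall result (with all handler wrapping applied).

Answer: ([-54], ())

Working:
ask @ H0 ⇒ 5
ask @ H0 ⇒ 5
H0 returns -54
H1 returns [-54]
H2 returns ([-54], ())
H3 returns ([-54], ())
= ([-54], ())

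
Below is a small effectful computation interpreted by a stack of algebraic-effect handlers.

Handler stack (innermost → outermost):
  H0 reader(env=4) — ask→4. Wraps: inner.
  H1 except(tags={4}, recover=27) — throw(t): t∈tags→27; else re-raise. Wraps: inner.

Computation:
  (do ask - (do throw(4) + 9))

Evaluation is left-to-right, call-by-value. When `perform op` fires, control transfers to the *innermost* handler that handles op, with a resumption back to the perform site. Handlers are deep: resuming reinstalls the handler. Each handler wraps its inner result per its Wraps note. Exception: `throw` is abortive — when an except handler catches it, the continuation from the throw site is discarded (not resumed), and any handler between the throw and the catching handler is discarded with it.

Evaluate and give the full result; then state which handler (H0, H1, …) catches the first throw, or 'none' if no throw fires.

Answer: 27 ; first throw caught by: H1

Working:
ask @ H0 ⇒ 4
throw(4) @ H1 caught ⇒ 27
= 27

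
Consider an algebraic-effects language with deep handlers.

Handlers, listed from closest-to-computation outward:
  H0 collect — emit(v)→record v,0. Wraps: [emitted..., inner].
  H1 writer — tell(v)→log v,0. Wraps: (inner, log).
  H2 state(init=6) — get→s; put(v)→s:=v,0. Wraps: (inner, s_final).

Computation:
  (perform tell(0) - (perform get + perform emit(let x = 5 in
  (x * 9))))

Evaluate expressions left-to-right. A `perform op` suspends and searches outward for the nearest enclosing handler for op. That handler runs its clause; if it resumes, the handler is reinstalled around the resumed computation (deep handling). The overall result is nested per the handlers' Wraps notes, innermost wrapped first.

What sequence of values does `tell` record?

Evaluation trace:
tell(0) @ H1 ⇒ log+=0
get @ H2 ⇒ 6
emit(45) @ H0 ⇒ out+=45
H0 returns [45, -6]
H1 returns ([45, -6], (0))
H2 returns (([45, -6], (0)), 6)
= (([45, -6], (0)), 6)

Answer: (0)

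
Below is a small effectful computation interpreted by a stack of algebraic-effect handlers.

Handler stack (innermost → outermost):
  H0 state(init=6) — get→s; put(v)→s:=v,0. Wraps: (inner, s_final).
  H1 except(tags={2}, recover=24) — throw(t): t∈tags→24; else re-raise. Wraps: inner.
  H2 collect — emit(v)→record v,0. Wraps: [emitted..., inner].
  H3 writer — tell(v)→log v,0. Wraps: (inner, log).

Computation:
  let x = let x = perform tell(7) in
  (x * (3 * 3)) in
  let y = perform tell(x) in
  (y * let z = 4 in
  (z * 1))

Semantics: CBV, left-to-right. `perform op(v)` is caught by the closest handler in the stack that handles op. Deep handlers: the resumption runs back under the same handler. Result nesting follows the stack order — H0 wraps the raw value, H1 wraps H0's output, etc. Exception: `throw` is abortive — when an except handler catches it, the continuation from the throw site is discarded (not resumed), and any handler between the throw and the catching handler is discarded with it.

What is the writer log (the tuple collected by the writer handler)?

Working:
tell(7) @ H3 ⇒ log+=7
tell(0) @ H3 ⇒ log+=0
H0 returns (0, 6)
H1 returns (0, 6)
H2 returns [(0, 6)]
H3 returns ([(0, 6)], (7, 0))
= ([(0, 6)], (7, 0))

Answer: (7, 0)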